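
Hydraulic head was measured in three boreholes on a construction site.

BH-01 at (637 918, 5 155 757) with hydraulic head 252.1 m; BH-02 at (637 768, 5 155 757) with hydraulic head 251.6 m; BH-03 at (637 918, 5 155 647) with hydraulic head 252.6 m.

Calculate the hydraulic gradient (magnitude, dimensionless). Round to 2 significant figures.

0.0056

∂h/∂x = (251.6 − 252.1) / (637768 − 637918) = +0.003333
∂h/∂y = (252.6 − 252.1) / (5155647 − 5155757) = -0.004545
|∇h| = √(0.003333² + -0.004545²) = 0.005636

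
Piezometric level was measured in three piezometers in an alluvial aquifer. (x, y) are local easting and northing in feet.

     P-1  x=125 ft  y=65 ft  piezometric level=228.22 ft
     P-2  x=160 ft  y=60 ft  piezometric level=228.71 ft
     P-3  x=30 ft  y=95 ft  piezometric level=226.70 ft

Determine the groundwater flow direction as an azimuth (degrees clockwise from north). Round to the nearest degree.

313°

Taking P-1 as reference: P-2−P-1 = (35, -5, +0.49); P-3−P-1 = (-95, 30, -1.52).
Determinant of the coordinate differences = 35·30 − (-95)·(-5) = 575.
∂h/∂x = [(+0.49)·30 − (-1.52)·(-5)] / 575 = +0.01235
∂h/∂y = [35·(-1.52) − (-95)·(+0.49)] / 575 = -0.01157
Flow direction (−∇h) has components (-0.01235 E, +0.01157 N).
Azimuth = atan2(E, N) = atan2(-0.01235, +0.01157) = 313.1° ≈ 313°.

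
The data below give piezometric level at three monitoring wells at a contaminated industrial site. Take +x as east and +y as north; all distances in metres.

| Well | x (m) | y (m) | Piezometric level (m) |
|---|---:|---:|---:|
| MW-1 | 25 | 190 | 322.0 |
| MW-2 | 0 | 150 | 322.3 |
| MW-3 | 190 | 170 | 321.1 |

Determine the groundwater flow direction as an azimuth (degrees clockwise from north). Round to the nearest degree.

057°

With h = a·x + b·y + c and MW-1 as origin, the differences give:
  (-25)·a + (-40)·b = +0.3
  165·a + (-20)·b = -0.9
Eliminate b (×(-20) and ×(-40), subtract): 7100·a = -42.00 → a = ∂h/∂x = -0.005915
Back-substitute: b = ∂h/∂y = -0.003803.
Flow direction (−∇h) has components (+0.005915 E, +0.003803 N).
Azimuth = atan2(E, N) = atan2(+0.005915, +0.003803) = 57.3° ≈ 057°.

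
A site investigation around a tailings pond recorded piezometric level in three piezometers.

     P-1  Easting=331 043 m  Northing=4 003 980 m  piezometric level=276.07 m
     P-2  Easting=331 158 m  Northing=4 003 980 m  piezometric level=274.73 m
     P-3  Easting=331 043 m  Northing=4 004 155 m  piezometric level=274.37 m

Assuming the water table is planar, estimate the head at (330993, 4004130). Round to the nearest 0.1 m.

∂h/∂x = (274.73 − 276.07) / (331158 − 331043) = -0.01165
∂h/∂y = (274.37 − 276.07) / (4004155 − 4003980) = -0.009714
h(330993, 4004130) = 276.07 + (-0.01165)·(-50) + (-0.009714)·(150) = 276.07 +0.583 -1.457 = 275.195 m.

275.2 m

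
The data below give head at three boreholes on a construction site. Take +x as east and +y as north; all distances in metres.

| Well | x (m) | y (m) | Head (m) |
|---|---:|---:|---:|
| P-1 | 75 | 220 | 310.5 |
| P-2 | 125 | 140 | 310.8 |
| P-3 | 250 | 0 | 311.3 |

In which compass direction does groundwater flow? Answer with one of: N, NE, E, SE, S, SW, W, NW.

Taking P-1 as reference: P-2−P-1 = (50, -80, +0.3); P-3−P-1 = (175, -220, +0.8).
Solve a·Δx + b·Δy = Δh: det = 50·(-220) − 175·(-80) = 3000.
∂h/∂x = [(+0.3)·(-220) − (+0.8)·(-80)] / 3000 = -0.0006667
∂h/∂y = [50·(+0.8) − 175·(+0.3)] / 3000 = -0.004167
Flow = −∇h = (+0.0006667 east, +0.004167 north), which points north.

N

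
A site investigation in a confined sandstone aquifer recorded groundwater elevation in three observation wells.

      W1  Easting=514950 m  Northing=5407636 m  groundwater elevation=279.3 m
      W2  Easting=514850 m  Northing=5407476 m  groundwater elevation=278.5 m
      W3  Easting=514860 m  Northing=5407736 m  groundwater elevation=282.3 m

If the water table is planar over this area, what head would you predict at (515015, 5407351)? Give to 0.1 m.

With h = a·x + b·y + c and W1 as origin, the differences give:
  (-100)·a + (-160)·b = -0.8
  (-90)·a + 100·b = +3.0
Eliminate b (×100 and ×(-160), subtract): -24400·a = 400.00 → a = ∂h/∂x = -0.01639
Back-substitute: b = ∂h/∂y = +0.01525.
h(515015, 5407351) = 279.3 + (-0.01639)·(65) + (+0.01525)·(-285) = 279.3 -1.066 -4.345 = 273.889 m.

273.9 m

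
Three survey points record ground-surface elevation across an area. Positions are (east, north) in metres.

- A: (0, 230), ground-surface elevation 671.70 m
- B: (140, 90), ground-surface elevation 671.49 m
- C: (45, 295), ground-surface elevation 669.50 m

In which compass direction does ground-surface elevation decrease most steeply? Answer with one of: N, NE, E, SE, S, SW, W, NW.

Differences from A: to B (Δx, Δy, Δh) = (140, -140, -0.21); to C = (45, 65, -2.20).
Determinant of the coordinate differences = 140·65 − 45·(-140) = 15400.
∂z/∂x = [(-0.21)·65 − (-2.20)·(-140)] / 15400 = -0.02089
∂z/∂y = [140·(-2.20) − 45·(-0.21)] / 15400 = -0.01939
Steepest decrease is along −∇f = (+0.02089 E, +0.01939 N) → northeast.

NE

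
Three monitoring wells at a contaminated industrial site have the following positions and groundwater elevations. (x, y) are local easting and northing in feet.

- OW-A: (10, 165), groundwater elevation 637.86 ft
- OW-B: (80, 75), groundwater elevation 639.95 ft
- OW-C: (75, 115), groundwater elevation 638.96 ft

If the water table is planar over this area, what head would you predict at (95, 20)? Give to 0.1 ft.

641.3 ft

Three-point gradient (reference OW-A): Δ to OW-B = (70, -90, +2.09), Δ to OW-C = (65, -50, +1.10).
∂h/∂x = -0.002340, ∂h/∂y = -0.02504 (det = 2350).
h(95, 20) = 637.86 + (-0.002340)·(85) + (-0.02504)·(-145) = 637.86 -0.199 +3.631 = 641.292 ft.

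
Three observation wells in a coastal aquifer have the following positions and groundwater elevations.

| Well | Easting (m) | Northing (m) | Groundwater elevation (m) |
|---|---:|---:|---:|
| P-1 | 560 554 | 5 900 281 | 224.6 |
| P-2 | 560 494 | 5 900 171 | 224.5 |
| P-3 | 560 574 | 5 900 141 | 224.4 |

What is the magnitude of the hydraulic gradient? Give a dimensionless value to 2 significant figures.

Differences from P-1: to P-2 (Δx, Δy, Δh) = (-60, -110, -0.1); to P-3 = (20, -140, -0.2).
Solve a·Δx + b·Δy = Δh: det = (-60)·(-140) − 20·(-110) = 10600.
∂h/∂x = [(-0.1)·(-140) − (-0.2)·(-110)] / 10600 = -0.0007547
∂h/∂y = [(-60)·(-0.2) − 20·(-0.1)] / 10600 = +0.001321
|∇h| = √(-0.0007547² + 0.001321²) = 0.001521

0.0015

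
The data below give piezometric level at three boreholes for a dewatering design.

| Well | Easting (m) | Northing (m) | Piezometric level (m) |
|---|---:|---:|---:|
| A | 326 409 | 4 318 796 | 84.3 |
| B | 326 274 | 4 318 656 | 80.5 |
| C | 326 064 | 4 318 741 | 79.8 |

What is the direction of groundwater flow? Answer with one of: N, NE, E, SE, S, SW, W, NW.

Taking A as reference: B−A = (-135, -140, -3.8); C−A = (-345, -55, -4.5).
Determinant of the coordinate differences = (-135)·(-55) − (-345)·(-140) = -40875.
∂h/∂x = [(-3.8)·(-55) − (-4.5)·(-140)] / -40875 = +0.01030
∂h/∂y = [(-135)·(-4.5) − (-345)·(-3.8)] / -40875 = +0.01721
Flow = −∇h = (-0.01030 east, -0.01721 north), which points southwest.

SW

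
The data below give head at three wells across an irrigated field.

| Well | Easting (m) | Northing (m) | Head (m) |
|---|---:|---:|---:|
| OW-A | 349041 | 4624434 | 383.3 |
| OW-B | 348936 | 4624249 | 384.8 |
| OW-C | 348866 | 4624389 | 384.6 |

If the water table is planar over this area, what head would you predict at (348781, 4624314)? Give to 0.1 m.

385.5 m

Differences from OW-A: to OW-B (Δx, Δy, Δh) = (-105, -185, +1.5); to OW-C = (-175, -45, +1.3).
Solve a·Δx + b·Δy = Δh: det = (-105)·(-45) − (-175)·(-185) = -27650.
∂h/∂x = [(+1.5)·(-45) − (+1.3)·(-185)] / -27650 = -0.006257
∂h/∂y = [(-105)·(+1.3) − (-175)·(+1.5)] / -27650 = -0.004557
h(348781, 4624314) = 383.3 + (-0.006257)·(-260) + (-0.004557)·(-120) = 383.3 +1.627 +0.547 = 385.474 m.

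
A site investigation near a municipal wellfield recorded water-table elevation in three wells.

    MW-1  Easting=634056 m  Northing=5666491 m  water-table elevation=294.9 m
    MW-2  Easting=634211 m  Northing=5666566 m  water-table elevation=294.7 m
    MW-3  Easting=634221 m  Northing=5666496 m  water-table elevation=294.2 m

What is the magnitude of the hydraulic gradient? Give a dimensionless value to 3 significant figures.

0.00788

With h = a·x + b·y + c and MW-1 as origin, the differences give:
  155·a + 75·b = -0.2
  165·a + 5·b = -0.7
Eliminate b (×5 and ×75, subtract): -11600·a = 51.50 → a = ∂h/∂x = -0.004440
Back-substitute: b = ∂h/∂y = +0.006509.
|∇h| = √(-0.004440² + 0.006509²) = 0.007879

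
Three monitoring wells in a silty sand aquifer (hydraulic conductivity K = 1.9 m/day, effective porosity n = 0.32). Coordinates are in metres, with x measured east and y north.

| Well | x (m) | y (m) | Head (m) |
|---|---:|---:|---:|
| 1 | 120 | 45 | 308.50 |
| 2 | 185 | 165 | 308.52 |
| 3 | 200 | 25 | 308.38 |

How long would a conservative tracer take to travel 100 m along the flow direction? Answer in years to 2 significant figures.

Differences from 1: to 2 (Δx, Δy, Δh) = (65, 120, +0.02); to 3 = (80, -20, -0.12).
Solve a·Δx + b·Δy = Δh: det = 65·(-20) − 80·120 = -10900.
∂h/∂x = [(+0.02)·(-20) − (-0.12)·120] / -10900 = -0.001284
∂h/∂y = [65·(-0.12) − 80·(+0.02)] / -10900 = +0.0008624
|∇h| = √(-0.001284² + 0.0008624²) = 0.001547
Seepage velocity v = K·i/n = 1.9 × 0.001547 / 0.32 = 0.009185 m/day.
t = 100 / 0.009185 = 1.089e+04 days = 29.8 years.

30 years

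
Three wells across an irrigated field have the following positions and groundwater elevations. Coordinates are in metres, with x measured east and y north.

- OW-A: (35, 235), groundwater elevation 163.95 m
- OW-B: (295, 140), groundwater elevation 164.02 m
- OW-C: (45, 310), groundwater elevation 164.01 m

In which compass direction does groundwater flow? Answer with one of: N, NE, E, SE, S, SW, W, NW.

SW

Taking OW-A as reference: OW-B−OW-A = (260, -95, +0.07); OW-C−OW-A = (10, 75, +0.06).
Solve a·Δx + b·Δy = Δh: det = 260·75 − 10·(-95) = 20450.
∂h/∂x = [(+0.07)·75 − (+0.06)·(-95)] / 20450 = +0.0005355
∂h/∂y = [260·(+0.06) − 10·(+0.07)] / 20450 = +0.0007286
Flow = −∇h = (-0.0005355 east, -0.0007286 north), which points southwest.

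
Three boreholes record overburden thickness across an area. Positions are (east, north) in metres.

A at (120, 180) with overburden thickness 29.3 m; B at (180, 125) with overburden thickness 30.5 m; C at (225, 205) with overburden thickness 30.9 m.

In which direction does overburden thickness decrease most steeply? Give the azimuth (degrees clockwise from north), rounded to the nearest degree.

Taking A as reference: B−A = (60, -55, +1.2); C−A = (105, 25, +1.6).
Determinant of the coordinate differences = 60·25 − 105·(-55) = 7275.
∂d/∂x = [(+1.2)·25 − (+1.6)·(-55)] / 7275 = +0.01622
∂d/∂y = [60·(+1.6) − 105·(+1.2)] / 7275 = -0.004124
Steepest decrease is along −∇f: components (-0.01622 E, +0.004124 N).
Azimuth = atan2(-0.01622, +0.004124) = 284.3° ≈ 284°.

284°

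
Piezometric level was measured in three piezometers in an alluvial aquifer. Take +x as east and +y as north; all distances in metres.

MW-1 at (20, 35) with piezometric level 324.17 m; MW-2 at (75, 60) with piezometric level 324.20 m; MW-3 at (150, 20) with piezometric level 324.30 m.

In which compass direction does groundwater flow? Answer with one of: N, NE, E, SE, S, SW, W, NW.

NW

Differences from MW-1: to MW-2 (Δx, Δy, Δh) = (55, 25, +0.03); to MW-3 = (130, -15, +0.13).
Determinant of the coordinate differences = 55·(-15) − 130·25 = -4075.
∂h/∂x = [(+0.03)·(-15) − (+0.13)·25] / -4075 = +0.0009080
∂h/∂y = [55·(+0.13) − 130·(+0.03)] / -4075 = -0.0007975
Flow = −∇h = (-0.0009080 east, +0.0007975 north), which points northwest.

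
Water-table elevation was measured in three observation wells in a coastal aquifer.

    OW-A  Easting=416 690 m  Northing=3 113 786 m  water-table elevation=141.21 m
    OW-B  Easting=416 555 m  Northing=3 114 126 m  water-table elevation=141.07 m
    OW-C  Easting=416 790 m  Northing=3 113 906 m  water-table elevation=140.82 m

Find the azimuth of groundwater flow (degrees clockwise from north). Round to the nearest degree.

060°

Taking OW-A as reference: OW-B−OW-A = (-135, 340, -0.14); OW-C−OW-A = (100, 120, -0.39).
Determinant of the coordinate differences = (-135)·120 − 100·340 = -50200.
∂h/∂x = [(-0.14)·120 − (-0.39)·340] / -50200 = -0.002307
∂h/∂y = [(-135)·(-0.39) − 100·(-0.14)] / -50200 = -0.001328
Flow direction (−∇h) has components (+0.002307 E, +0.001328 N).
Azimuth = atan2(E, N) = atan2(+0.002307, +0.001328) = 60.1° ≈ 060°.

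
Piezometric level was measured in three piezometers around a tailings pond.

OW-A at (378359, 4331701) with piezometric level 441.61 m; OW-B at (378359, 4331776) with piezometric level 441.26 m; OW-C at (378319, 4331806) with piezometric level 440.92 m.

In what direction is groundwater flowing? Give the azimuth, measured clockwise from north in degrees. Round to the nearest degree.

Differences from OW-A: to OW-B (Δx, Δy, Δh) = (0, 75, -0.35); to OW-C = (-40, 105, -0.69).
Solve a·Δx + b·Δy = Δh: det = 0·105 − (-40)·75 = 3000.
∂h/∂x = [(-0.35)·105 − (-0.69)·75] / 3000 = +0.005000
∂h/∂y = [0·(-0.69) − (-40)·(-0.35)] / 3000 = -0.004667
Flow direction (−∇h) has components (-0.005000 E, +0.004667 N).
Azimuth = atan2(E, N) = atan2(-0.005000, +0.004667) = 313.0° ≈ 313°.

313°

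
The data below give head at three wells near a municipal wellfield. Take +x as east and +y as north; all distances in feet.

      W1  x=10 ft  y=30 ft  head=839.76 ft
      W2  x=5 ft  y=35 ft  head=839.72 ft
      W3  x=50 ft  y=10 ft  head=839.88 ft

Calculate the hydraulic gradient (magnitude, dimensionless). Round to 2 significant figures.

0.010

Taking W1 as reference: W2−W1 = (-5, 5, -0.04); W3−W1 = (40, -20, +0.12).
Determinant of the coordinate differences = (-5)·(-20) − 40·5 = -100.
∂h/∂x = [(-0.04)·(-20) − (+0.12)·5] / -100 = -0.002000
∂h/∂y = [(-5)·(+0.12) − 40·(-0.04)] / -100 = -0.010000
|∇h| = √(-0.002000² + -0.010000²) = 0.0102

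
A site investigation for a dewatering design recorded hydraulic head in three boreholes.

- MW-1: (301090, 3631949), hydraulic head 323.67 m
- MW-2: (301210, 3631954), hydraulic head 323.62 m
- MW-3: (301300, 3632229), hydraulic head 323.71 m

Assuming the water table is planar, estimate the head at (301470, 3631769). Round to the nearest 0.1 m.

Three-point gradient (reference MW-1): Δ to MW-2 = (120, 5, -0.05), Δ to MW-3 = (210, 280, +0.04).
∂h/∂x = -0.0004363, ∂h/∂y = +0.0004700 (det = 32550).
h(301470, 3631769) = 323.67 + (-0.0004363)·(380) + (+0.0004700)·(-180) = 323.67 -0.166 -0.085 = 323.420 m.

323.4 m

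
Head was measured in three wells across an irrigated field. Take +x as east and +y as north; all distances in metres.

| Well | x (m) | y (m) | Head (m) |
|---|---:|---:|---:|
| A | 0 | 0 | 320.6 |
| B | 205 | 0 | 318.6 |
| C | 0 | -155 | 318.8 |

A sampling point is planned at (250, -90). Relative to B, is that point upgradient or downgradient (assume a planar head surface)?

∂h/∂x = (318.6 − 320.6) / (205 − 0) = -0.009756
∂h/∂y = (318.8 − 320.6) / (-155 − 0) = +0.01161
Head at (250, -90) = 320.6 + (-0.009756)·(250) + (+0.01161)·(-90) = 317.12 m.
That is lower than the 318.6 m at B, so the point is downgradient.

downgradient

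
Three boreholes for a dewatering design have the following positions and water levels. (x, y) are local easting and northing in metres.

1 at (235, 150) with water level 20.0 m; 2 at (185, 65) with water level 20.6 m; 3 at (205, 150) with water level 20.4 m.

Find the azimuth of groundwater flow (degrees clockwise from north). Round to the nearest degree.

With h = a·x + b·y + c and 1 as origin, the differences give:
  (-50)·a + (-85)·b = +0.6
  (-30)·a + 0·b = +0.4
Eliminate b (×0 and ×(-85), subtract): -2550·a = 34.00 → a = ∂h/∂x = -0.01333
Back-substitute: b = ∂h/∂y = +0.0007843.
Flow direction (−∇h) has components (+0.01333 E, -0.0007843 N).
Azimuth = atan2(E, N) = atan2(+0.01333, -0.0007843) = 93.4° ≈ 093°.

093°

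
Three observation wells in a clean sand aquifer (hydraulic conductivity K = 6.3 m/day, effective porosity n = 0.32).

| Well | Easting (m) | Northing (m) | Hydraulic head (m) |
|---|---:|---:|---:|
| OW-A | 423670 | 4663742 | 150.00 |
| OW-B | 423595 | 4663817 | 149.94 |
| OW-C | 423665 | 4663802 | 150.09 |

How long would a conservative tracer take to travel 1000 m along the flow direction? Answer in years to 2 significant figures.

46 years

Differences from OW-A: to OW-B (Δx, Δy, Δh) = (-75, 75, -0.06); to OW-C = (-5, 60, +0.09).
Solve a·Δx + b·Δy = Δh: det = (-75)·60 − (-5)·75 = -4125.
∂h/∂x = [(-0.06)·60 − (+0.09)·75] / -4125 = +0.002509
∂h/∂y = [(-75)·(+0.09) − (-5)·(-0.06)] / -4125 = +0.001709
|∇h| = √(0.002509² + 0.001709²) = 0.003036
Seepage velocity v = K·i/n = 6.3 × 0.003036 / 0.32 = 0.05977 m/day.
t = 1000 / 0.05977 = 1.673e+04 days = 45.8 years.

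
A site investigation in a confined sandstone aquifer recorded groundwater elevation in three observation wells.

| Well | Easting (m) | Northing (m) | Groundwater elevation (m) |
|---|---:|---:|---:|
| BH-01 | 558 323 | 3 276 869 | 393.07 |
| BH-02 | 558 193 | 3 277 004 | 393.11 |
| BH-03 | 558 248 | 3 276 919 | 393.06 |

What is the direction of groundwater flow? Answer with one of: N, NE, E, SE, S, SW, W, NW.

SW

Taking BH-01 as reference: BH-02−BH-01 = (-130, 135, +0.04); BH-03−BH-01 = (-75, 50, -0.01).
Determinant of the coordinate differences = (-130)·50 − (-75)·135 = 3625.
∂h/∂x = [(+0.04)·50 − (-0.01)·135] / 3625 = +0.0009241
∂h/∂y = [(-130)·(-0.01) − (-75)·(+0.04)] / 3625 = +0.001186
Flow = −∇h = (-0.0009241 east, -0.001186 north), which points southwest.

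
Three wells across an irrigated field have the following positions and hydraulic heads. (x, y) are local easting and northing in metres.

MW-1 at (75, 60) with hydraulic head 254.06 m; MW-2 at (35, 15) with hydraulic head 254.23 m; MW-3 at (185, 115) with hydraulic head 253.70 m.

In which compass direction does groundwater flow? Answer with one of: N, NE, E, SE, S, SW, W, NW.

NE

Three-point gradient (reference MW-1): Δ to MW-2 = (-40, -45, +0.17), Δ to MW-3 = (110, 55, -0.36).
∂h/∂x = -0.002491, ∂h/∂y = -0.001564 (det = 2750).
Flow = −∇h = (+0.002491 east, +0.001564 north), which points northeast.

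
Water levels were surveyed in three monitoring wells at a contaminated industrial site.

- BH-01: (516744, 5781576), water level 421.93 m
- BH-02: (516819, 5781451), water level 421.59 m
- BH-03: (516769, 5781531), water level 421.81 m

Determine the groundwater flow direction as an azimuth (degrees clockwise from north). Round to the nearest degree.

149°

With h = a·x + b·y + c and BH-01 as origin, the differences give:
  75·a + (-125)·b = -0.34
  25·a + (-45)·b = -0.12
Eliminate b (×(-45) and ×(-125), subtract): -250·a = 0.300 → a = ∂h/∂x = -0.001200
Back-substitute: b = ∂h/∂y = +0.002000.
Flow direction (−∇h) has components (+0.001200 E, -0.002000 N).
Azimuth = atan2(E, N) = atan2(+0.001200, -0.002000) = 149.0° ≈ 149°.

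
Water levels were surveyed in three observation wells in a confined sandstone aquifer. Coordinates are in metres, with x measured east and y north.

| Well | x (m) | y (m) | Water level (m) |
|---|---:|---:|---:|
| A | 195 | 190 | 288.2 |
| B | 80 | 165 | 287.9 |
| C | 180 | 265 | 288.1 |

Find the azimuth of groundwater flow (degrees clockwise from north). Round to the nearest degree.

286°

Three-point gradient (reference A): Δ to B = (-115, -25, -0.3), Δ to C = (-15, 75, -0.1).
∂h/∂x = +0.002778, ∂h/∂y = -0.0007778 (det = -9000).
Flow direction (−∇h) has components (-0.002778 E, +0.0007778 N).
Azimuth = atan2(E, N) = atan2(-0.002778, +0.0007778) = 285.6° ≈ 286°.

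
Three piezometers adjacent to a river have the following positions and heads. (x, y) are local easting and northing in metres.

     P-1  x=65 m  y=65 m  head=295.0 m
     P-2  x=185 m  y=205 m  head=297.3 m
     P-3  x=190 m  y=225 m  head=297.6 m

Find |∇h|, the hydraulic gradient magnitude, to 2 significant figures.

Taking P-1 as reference: P-2−P-1 = (120, 140, +2.3); P-3−P-1 = (125, 160, +2.6).
Determinant of the coordinate differences = 120·160 − 125·140 = 1700.
∂h/∂x = [(+2.3)·160 − (+2.6)·140] / 1700 = +0.002353
∂h/∂y = [120·(+2.6) − 125·(+2.3)] / 1700 = +0.01441
|∇h| = √(0.002353² + 0.01441²) = 0.0146

0.015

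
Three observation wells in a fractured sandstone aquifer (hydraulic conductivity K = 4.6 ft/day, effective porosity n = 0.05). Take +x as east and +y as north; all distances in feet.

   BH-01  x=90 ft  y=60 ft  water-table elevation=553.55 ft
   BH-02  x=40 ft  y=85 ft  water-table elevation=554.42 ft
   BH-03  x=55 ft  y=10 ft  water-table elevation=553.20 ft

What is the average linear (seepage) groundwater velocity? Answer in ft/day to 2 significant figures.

1.6 ft/day

With h = a·x + b·y + c and BH-01 as origin, the differences give:
  (-50)·a + 25·b = +0.87
  (-35)·a + (-50)·b = -0.35
Eliminate b (×(-50) and ×25, subtract): 3375·a = -34.750 → a = ∂h/∂x = -0.01030
Back-substitute: b = ∂h/∂y = +0.01421.
|∇h| = √(-0.01030² + 0.01421²) = 0.01755
Seepage velocity v = K·i/n = 4.6 × 0.01755 / 0.05 = 1.615 ft/day.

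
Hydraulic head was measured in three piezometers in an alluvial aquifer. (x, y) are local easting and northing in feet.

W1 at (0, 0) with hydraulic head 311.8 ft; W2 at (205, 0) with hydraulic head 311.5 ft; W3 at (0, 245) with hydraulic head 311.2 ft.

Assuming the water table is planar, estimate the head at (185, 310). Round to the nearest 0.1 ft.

∂h/∂x = (311.5 − 311.8) / (205 − 0) = -0.001463
∂h/∂y = (311.2 − 311.8) / (245 − 0) = -0.002449
h(185, 310) = 311.8 + (-0.001463)·(185) + (-0.002449)·(310) = 311.8 -0.271 -0.759 = 310.770 ft.

310.8 ft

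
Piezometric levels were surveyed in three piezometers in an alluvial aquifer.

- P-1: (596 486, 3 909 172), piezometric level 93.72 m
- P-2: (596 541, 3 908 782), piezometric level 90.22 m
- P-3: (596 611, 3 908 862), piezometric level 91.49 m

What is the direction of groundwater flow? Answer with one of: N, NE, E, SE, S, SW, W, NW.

SW

Differences from P-1: to P-2 (Δx, Δy, Δh) = (55, -390, -3.50); to P-3 = (125, -310, -2.23).
Solve a·Δx + b·Δy = Δh: det = 55·(-310) − 125·(-390) = 31700.
∂h/∂x = [(-3.50)·(-310) − (-2.23)·(-390)] / 31700 = +0.006792
∂h/∂y = [55·(-2.23) − 125·(-3.50)] / 31700 = +0.009932
Flow = −∇h = (-0.006792 east, -0.009932 north), which points southwest.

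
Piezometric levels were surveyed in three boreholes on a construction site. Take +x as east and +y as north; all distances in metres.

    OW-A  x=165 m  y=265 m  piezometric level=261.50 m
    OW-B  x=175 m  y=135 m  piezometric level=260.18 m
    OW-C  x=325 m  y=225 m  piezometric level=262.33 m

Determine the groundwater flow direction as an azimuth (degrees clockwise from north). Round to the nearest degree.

216°

Differences from OW-A: to OW-B (Δx, Δy, Δh) = (10, -130, -1.32); to OW-C = (160, -40, +0.83).
Determinant of the coordinate differences = 10·(-40) − 160·(-130) = 20400.
∂h/∂x = [(-1.32)·(-40) − (+0.83)·(-130)] / 20400 = +0.007877
∂h/∂y = [10·(+0.83) − 160·(-1.32)] / 20400 = +0.01076
Flow direction (−∇h) has components (-0.007877 E, -0.01076 N).
Azimuth = atan2(E, N) = atan2(-0.007877, -0.01076) = 216.2° ≈ 216°.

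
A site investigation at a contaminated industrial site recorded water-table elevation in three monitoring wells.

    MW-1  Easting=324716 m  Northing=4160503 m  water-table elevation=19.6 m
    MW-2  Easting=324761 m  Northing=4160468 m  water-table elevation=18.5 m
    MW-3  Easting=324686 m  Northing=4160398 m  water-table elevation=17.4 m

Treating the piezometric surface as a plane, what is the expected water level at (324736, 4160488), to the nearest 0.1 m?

19.1 m

With h = a·x + b·y + c and MW-1 as origin, the differences give:
  45·a + (-35)·b = -1.1
  (-30)·a + (-105)·b = -2.2
Eliminate b (×(-105) and ×(-35), subtract): -5775·a = 38.50 → a = ∂h/∂x = -0.006667
Back-substitute: b = ∂h/∂y = +0.02286.
h(324736, 4160488) = 19.6 + (-0.006667)·(20) + (+0.02286)·(-15) = 19.6 -0.133 -0.343 = 19.124 m.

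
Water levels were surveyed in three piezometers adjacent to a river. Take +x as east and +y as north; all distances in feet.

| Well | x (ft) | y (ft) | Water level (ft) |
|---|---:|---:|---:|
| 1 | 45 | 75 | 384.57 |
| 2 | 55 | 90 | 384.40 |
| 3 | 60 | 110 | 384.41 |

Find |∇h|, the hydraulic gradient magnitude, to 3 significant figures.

0.0294

Differences from 1: to 2 (Δx, Δy, Δh) = (10, 15, -0.17); to 3 = (15, 35, -0.16).
Determinant of the coordinate differences = 10·35 − 15·15 = 125.
∂h/∂x = [(-0.17)·35 − (-0.16)·15] / 125 = -0.02840
∂h/∂y = [10·(-0.16) − 15·(-0.17)] / 125 = +0.007600
|∇h| = √(-0.02840² + 0.007600²) = 0.0294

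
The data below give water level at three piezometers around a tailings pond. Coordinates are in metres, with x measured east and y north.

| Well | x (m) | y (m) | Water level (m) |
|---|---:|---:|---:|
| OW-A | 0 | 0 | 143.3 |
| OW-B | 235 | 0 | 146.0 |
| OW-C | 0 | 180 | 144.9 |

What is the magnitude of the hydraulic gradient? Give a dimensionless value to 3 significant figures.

∂h/∂x = (146.0 − 143.3) / (235 − 0) = +0.01149
∂h/∂y = (144.9 − 143.3) / (180 − 0) = +0.008889
|∇h| = √(0.01149² + 0.008889²) = 0.01453

0.0145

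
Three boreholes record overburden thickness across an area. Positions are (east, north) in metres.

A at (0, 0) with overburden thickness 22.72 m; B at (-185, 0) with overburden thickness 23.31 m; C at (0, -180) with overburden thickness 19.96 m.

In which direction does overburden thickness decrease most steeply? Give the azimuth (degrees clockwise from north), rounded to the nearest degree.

∂d/∂x = (23.31 − 22.72) / (-185 − 0) = -0.003189
∂d/∂y = (19.96 − 22.72) / (-180 − 0) = +0.01533
Steepest decrease is along −∇f: components (+0.003189 E, -0.01533 N).
Azimuth = atan2(+0.003189, -0.01533) = 168.3° ≈ 168°.

168°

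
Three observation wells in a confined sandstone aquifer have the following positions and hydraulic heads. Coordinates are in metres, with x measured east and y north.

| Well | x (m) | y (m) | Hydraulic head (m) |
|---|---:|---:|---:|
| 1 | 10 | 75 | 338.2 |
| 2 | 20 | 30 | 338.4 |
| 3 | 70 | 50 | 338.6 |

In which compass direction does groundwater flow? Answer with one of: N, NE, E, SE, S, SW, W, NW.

With h = a·x + b·y + c and 1 as origin, the differences give:
  10·a + (-45)·b = +0.2
  60·a + (-25)·b = +0.4
Eliminate b (×(-25) and ×(-45), subtract): 2450·a = 13.00 → a = ∂h/∂x = +0.005306
Back-substitute: b = ∂h/∂y = -0.003265.
Flow = −∇h = (-0.005306 east, +0.003265 north), which points northwest.

NW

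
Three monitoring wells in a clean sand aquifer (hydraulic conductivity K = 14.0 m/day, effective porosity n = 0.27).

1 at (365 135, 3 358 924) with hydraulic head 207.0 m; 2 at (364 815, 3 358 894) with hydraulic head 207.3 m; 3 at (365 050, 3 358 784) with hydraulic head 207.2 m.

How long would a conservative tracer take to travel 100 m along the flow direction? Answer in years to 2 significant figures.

With h = a·x + b·y + c and 1 as origin, the differences give:
  (-320)·a + (-30)·b = +0.3
  (-85)·a + (-140)·b = +0.2
Eliminate b (×(-140) and ×(-30), subtract): 42250·a = -36.00 → a = ∂h/∂x = -0.0008521
Back-substitute: b = ∂h/∂y = -0.0009112.
|∇h| = √(-0.0008521² + -0.0009112²) = 0.001248
Seepage velocity v = K·i/n = 14.0 × 0.001248 / 0.27 = 0.06471 m/day.
t = 100 / 0.06471 = 1545 days = 4.23 years.

4.2 years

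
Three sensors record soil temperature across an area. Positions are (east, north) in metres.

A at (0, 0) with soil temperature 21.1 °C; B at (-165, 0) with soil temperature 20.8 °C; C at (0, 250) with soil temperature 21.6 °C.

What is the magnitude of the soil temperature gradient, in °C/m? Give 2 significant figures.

0.0027 °C/m

∂T/∂x = (20.8 − 21.1) / (-165 − 0) = +0.001818
∂T/∂y = (21.6 − 21.1) / (250 − 0) = +0.002000
|∇f| = √(0.001818² + 0.002000²) = 0.002703 °C/m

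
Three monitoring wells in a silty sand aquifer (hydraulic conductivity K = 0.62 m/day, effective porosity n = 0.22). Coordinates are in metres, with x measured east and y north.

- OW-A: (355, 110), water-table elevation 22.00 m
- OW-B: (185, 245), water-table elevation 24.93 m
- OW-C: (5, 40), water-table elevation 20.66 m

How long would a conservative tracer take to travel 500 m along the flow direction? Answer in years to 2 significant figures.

Three-point gradient (reference OW-A): Δ to OW-B = (-170, 135, +2.93), Δ to OW-C = (-350, -70, -1.34).
∂h/∂x = -0.0004091, ∂h/∂y = +0.02119 (det = 59150).
|∇h| = √(-0.0004091² + 0.02119²) = 0.02119
Seepage velocity v = K·i/n = 0.62 × 0.02119 / 0.22 = 0.05972 m/day.
t = 500 / 0.05972 = 8372 days = 22.9 years.

23 years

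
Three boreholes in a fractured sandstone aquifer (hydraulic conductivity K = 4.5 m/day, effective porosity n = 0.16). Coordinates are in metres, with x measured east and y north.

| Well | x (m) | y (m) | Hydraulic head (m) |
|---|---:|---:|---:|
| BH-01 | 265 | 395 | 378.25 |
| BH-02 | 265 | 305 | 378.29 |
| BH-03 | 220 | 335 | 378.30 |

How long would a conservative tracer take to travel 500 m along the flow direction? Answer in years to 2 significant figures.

71 years

Three-point gradient (reference BH-01): Δ to BH-02 = (0, -90, +0.04), Δ to BH-03 = (-45, -60, +0.05).
∂h/∂x = -0.0005185, ∂h/∂y = -0.0004444 (det = -4050).
|∇h| = √(-0.0005185² + -0.0004444²) = 0.0006829
Seepage velocity v = K·i/n = 4.5 × 0.0006829 / 0.16 = 0.01921 m/day.
t = 500 / 0.01921 = 2.603e+04 days = 71.3 years.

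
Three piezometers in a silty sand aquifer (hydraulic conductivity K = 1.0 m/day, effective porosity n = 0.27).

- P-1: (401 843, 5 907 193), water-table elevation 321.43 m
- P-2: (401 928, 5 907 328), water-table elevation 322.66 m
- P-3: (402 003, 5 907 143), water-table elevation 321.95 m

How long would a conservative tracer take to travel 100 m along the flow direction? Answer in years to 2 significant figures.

With h = a·x + b·y + c and P-1 as origin, the differences give:
  85·a + 135·b = +1.23
  160·a + (-50)·b = +0.52
Eliminate b (×(-50) and ×135, subtract): -25850·a = -131.700 → a = ∂h/∂x = +0.005095
Back-substitute: b = ∂h/∂y = +0.005903.
|∇h| = √(0.005095² + 0.005903²) = 0.007798
Seepage velocity v = K·i/n = 1.0 × 0.007798 / 0.27 = 0.02888 m/day.
t = 100 / 0.02888 = 3463 days = 9.48 years.

9.5 years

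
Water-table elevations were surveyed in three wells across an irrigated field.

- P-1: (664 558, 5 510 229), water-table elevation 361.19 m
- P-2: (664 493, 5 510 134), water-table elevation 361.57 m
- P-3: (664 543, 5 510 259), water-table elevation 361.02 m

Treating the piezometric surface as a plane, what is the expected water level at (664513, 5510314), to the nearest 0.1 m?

Taking P-1 as reference: P-2−P-1 = (-65, -95, +0.38); P-3−P-1 = (-15, 30, -0.17).
Determinant of the coordinate differences = (-65)·30 − (-15)·(-95) = -3375.
∂h/∂x = [(+0.38)·30 − (-0.17)·(-95)] / -3375 = +0.001407
∂h/∂y = [(-65)·(-0.17) − (-15)·(+0.38)] / -3375 = -0.004963
h(664513, 5510314) = 361.19 + (+0.001407)·(-45) + (-0.004963)·(85) = 361.19 -0.063 -0.422 = 360.705 m.

360.7 m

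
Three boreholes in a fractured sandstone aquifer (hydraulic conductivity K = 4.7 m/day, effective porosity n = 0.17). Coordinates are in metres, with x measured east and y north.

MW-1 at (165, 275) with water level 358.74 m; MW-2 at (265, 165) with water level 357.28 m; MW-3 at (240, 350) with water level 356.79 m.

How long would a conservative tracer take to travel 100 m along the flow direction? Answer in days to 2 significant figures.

170 days

Differences from MW-1: to MW-2 (Δx, Δy, Δh) = (100, -110, -1.46); to MW-3 = (75, 75, -1.95).
Determinant of the coordinate differences = 100·75 − 75·(-110) = 15750.
∂h/∂x = [(-1.46)·75 − (-1.95)·(-110)] / 15750 = -0.02057
∂h/∂y = [100·(-1.95) − 75·(-1.46)] / 15750 = -0.005429
|∇h| = √(-0.02057² + -0.005429²) = 0.02127
Seepage velocity v = K·i/n = 4.7 × 0.02127 / 0.17 = 0.5881 m/day.
t = 100 / 0.5881 = 170 days.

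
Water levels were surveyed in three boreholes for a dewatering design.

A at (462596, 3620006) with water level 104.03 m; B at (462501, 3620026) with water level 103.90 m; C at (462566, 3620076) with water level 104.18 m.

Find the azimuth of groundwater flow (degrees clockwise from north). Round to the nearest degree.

214°

Three-point gradient (reference A): Δ to B = (-95, 20, -0.13), Δ to C = (-30, 70, +0.15).
∂h/∂x = +0.002000, ∂h/∂y = +0.003000 (det = -6050).
Flow direction (−∇h) has components (-0.002000 E, -0.003000 N).
Azimuth = atan2(E, N) = atan2(-0.002000, -0.003000) = 213.7° ≈ 214°.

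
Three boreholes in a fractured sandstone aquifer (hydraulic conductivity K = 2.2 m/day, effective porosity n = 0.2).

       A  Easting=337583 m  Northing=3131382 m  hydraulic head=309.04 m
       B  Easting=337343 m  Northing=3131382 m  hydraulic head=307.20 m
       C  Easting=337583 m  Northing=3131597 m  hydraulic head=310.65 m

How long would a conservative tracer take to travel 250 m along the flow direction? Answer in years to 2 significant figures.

5.8 years

∂h/∂x = (307.20 − 309.04) / (337343 − 337583) = +0.007667
∂h/∂y = (310.65 − 309.04) / (3131597 − 3131382) = +0.007488
|∇h| = √(0.007667² + 0.007488²) = 0.01072
Seepage velocity v = K·i/n = 2.2 × 0.01072 / 0.2 = 0.1179 m/day.
t = 250 / 0.1179 = 2120 days = 5.8 years.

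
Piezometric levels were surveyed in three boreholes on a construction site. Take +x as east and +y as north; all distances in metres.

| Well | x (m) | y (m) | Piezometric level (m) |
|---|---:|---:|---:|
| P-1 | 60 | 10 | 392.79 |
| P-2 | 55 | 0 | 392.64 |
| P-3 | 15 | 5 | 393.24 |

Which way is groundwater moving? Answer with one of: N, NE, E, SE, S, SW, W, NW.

SE

Differences from P-1: to P-2 (Δx, Δy, Δh) = (-5, -10, -0.15); to P-3 = (-45, -5, +0.45).
Solve a·Δx + b·Δy = Δh: det = (-5)·(-5) − (-45)·(-10) = -425.
∂h/∂x = [(-0.15)·(-5) − (+0.45)·(-10)] / -425 = -0.01235
∂h/∂y = [(-5)·(+0.45) − (-45)·(-0.15)] / -425 = +0.02118
Flow = −∇h = (+0.01235 east, -0.02118 north), which points southeast.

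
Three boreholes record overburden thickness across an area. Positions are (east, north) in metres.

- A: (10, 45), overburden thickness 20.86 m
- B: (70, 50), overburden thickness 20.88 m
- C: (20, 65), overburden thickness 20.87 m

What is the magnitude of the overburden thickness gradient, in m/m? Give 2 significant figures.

0.00046 m/m

Taking A as reference: B−A = (60, 5, +0.02); C−A = (10, 20, +0.01).
Determinant of the coordinate differences = 60·20 − 10·5 = 1150.
∂d/∂x = [(+0.02)·20 − (+0.01)·5] / 1150 = +0.0003043
∂d/∂y = [60·(+0.01) − 10·(+0.02)] / 1150 = +0.0003478
|∇f| = √(0.0003043² + 0.0003478²) = 0.0004621 m/m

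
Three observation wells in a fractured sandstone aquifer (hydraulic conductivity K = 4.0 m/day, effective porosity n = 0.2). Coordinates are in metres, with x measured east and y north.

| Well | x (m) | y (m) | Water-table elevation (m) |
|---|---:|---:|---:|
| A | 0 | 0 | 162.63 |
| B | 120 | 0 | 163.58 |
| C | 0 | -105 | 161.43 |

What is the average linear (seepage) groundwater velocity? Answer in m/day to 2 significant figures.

∂h/∂x = (163.58 − 162.63) / (120 − 0) = +0.007917
∂h/∂y = (161.43 − 162.63) / (-105 − 0) = +0.01143
|∇h| = √(0.007917² + 0.01143²) = 0.0139
Seepage velocity v = K·i/n = 4.0 × 0.0139 / 0.2 = 0.278 m/day.

0.28 m/day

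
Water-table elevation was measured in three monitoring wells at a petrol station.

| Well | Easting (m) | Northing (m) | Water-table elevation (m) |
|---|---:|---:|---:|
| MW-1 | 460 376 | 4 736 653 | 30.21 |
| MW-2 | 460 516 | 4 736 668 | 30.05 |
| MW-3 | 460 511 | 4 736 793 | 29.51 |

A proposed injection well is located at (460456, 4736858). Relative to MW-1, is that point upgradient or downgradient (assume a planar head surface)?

With h = a·x + b·y + c and MW-1 as origin, the differences give:
  140·a + 15·b = -0.16
  135·a + 140·b = -0.70
Eliminate b (×140 and ×15, subtract): 17575·a = -11.900 → a = ∂h/∂x = -0.0006771
Back-substitute: b = ∂h/∂y = -0.004347.
Head at (460456, 4736858) = 30.21 + (-0.0006771)·(80) + (-0.004347)·(205) = 29.26 m.
That is lower than the 30.21 m at MW-1, so the point is downgradient.

downgradient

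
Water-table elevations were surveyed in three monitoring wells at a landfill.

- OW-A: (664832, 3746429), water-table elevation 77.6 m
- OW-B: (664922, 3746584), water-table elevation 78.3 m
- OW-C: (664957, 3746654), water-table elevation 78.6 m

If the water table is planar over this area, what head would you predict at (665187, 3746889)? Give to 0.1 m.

79.9 m

Taking OW-A as reference: OW-B−OW-A = (90, 155, +0.7); OW-C−OW-A = (125, 225, +1.0).
Determinant of the coordinate differences = 90·225 − 125·155 = 875.
∂h/∂x = [(+0.7)·225 − (+1.0)·155] / 875 = +0.002857
∂h/∂y = [90·(+1.0) − 125·(+0.7)] / 875 = +0.002857
h(665187, 3746889) = 77.6 + (+0.002857)·(355) + (+0.002857)·(460) = 77.6 +1.014 +1.314 = 79.929 m.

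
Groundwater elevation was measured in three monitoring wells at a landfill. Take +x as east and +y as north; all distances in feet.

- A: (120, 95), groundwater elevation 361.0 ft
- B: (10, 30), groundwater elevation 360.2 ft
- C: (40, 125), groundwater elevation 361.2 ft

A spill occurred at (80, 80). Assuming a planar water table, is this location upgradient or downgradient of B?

Differences from A: to B (Δx, Δy, Δh) = (-110, -65, -0.8); to C = (-80, 30, +0.2).
Determinant of the coordinate differences = (-110)·30 − (-80)·(-65) = -8500.
∂h/∂x = [(-0.8)·30 − (+0.2)·(-65)] / -8500 = +0.001294
∂h/∂y = [(-110)·(+0.2) − (-80)·(-0.8)] / -8500 = +0.01012
Head at (80, 80) = 361.0 + (+0.001294)·(-40) + (+0.01012)·(-15) = 360.80 ft.
That is higher than the 360.2 ft at B, so the point is upgradient.

upgradient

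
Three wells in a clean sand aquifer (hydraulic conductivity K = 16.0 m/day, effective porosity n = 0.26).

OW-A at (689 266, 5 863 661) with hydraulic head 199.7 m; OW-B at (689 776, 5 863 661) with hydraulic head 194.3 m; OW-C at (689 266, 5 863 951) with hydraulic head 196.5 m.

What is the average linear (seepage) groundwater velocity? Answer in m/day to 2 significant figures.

0.94 m/day

∂h/∂x = (194.3 − 199.7) / (689776 − 689266) = -0.01059
∂h/∂y = (196.5 − 199.7) / (5863951 − 5863661) = -0.01103
|∇h| = √(-0.01059² + -0.01103²) = 0.01529
Seepage velocity v = K·i/n = 16.0 × 0.01529 / 0.26 = 0.9409 m/day.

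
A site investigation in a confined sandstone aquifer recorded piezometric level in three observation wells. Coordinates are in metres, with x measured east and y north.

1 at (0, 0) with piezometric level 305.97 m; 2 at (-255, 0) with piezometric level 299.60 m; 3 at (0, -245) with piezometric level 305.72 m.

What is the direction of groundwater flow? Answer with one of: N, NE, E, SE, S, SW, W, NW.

W

∂h/∂x = (299.60 − 305.97) / (-255 − 0) = +0.02498
∂h/∂y = (305.72 − 305.97) / (-245 − 0) = +0.001020
Flow = −∇h = (-0.02498 east, -0.001020 north), which points west.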